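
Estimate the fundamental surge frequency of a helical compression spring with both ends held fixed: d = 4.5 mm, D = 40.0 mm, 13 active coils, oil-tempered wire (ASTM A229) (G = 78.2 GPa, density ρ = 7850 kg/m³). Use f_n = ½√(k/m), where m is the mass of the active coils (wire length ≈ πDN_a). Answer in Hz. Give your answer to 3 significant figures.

k = Gd⁴/(8D³N_a) = (78.2×10³)(4.5⁴)/(8·40.0³·13) = 4.8177 N/mm = 4817.7 N/m
Wire length L = πDN_a = π·40.0·13 = 1633.6 mm
m = ρ·(πd²/4)·L = 7850 × 15.904×10⁻⁶ m² × 1.6336 m = 0.20396 kg
f_n = ½√(k/m) = 0.5·√(4817.7/0.20396) = 0.5·√(23621) = 76.846 Hz

76.8 Hz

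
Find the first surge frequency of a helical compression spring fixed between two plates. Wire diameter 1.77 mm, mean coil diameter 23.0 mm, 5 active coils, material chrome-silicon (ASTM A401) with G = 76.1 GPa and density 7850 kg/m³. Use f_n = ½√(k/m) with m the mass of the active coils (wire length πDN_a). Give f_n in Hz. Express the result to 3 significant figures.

k = Gd⁴/(8D³N_a) = (76.1×10³)(1.77⁴)/(8·23.0³·5) = 1.5347 N/mm = 1534.7 N/m
Wire length L = πDN_a = π·23.0·5 = 361.28 mm
m = ρ·(πd²/4)·L = 7850 × 2.4606×10⁻⁶ m² × 0.36128 m = 0.0069784 kg
f_n = ½√(k/m) = 0.5·√(1534.7/0.0069784) = 0.5·√(2.1993e+05) = 234.48 Hz

234 Hz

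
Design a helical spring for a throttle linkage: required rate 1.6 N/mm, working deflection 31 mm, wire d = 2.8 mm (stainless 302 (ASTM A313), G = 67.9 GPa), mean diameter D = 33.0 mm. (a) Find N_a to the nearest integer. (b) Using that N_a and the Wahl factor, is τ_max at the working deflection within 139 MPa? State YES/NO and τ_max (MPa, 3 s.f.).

(a) 9 coils; (b) NO, τ_max = 215 MPa

N_a = Gd⁴/(8D³k) = (67.9×10³)(2.8⁴)/(8·33.0³·1.6) = 9.073 → N_a = 9
Actual rate k = Gd⁴/(8D³·9) = 1.613 N/mm
Working load F = kδ = 1.613·31 = 50.002 N
C = 33.0/2.8 = 11.7857; K_W = (4C−1)/(4C−4)+0.615/C = 1.1217
τ_max = K_W·8FD/(πd³) = 1.1217·191.41 = 214.71 MPa
τ_max > 139 MPa → exceeds allowable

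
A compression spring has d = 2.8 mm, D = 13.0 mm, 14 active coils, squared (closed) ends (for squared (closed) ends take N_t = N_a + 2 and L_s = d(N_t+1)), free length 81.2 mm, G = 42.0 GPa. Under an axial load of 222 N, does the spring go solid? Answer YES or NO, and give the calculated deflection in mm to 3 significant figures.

k = Gd⁴/(8D³N_a) = (42.0×10³)(2.8⁴)/(8·13.0³·14) = 10.491 N/mm
N_t = 16; L_s = 2.8·17 = 47.6 mm; δ_solid = L₀ − L_s = 81.2 − 47.6 = 33.6 mm
δ = F/k = 222/10.491 = 21.16 mm
δ < δ_solid → spring does not go solid

NO, δ = 21.2 mm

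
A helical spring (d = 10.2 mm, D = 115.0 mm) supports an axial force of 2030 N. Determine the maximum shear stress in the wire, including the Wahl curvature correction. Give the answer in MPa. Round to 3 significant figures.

Spring index C = D/d = 115.0/10.2 = 11.2745
K_W = (4C−1)/(4C−4) + 0.615/C = 44.098/41.098 + 0.0545 = 1.1275
τ₀ = 8FD/(πd³) = 8·2030·115.0/(π·10.2³) = 1.8676e+06/3333.9 = 560.19 MPa
τ_max = K·τ₀ = 1.1275 × 560.19 = 631.64 MPa

632 MPa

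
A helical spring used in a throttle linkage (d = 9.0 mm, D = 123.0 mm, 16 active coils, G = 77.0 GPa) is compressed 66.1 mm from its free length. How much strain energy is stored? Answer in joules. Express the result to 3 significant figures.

4.63 J

k = Gd⁴/(8D³N_a) = (77.0×10³)(9.0⁴)/(8·123.0³·16) = 2.121 N/mm
U = ½kδ² = 0.5 × 2.121 × 66.1² = 4633.5 N·mm = 4.6335 J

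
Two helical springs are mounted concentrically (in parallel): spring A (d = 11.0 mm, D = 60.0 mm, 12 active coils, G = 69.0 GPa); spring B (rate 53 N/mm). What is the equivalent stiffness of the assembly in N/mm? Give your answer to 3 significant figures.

k_A = Gd⁴/(8D³N_a) = (69.0×10³)(11.0⁴)/(8·60.0³·12) = 48.719 N/mm
Parallel: k_eq = 48.719 + 53 = 101.72 N/mm

102 N/mm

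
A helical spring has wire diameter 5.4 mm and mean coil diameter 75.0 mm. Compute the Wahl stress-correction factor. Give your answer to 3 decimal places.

C = D/d = 75.0/5.4 = 13.8889
K_W = (4C−1)/(4C−4) + 0.615/C = 54.556/51.556 + 0.0443 = 1.1025

1.102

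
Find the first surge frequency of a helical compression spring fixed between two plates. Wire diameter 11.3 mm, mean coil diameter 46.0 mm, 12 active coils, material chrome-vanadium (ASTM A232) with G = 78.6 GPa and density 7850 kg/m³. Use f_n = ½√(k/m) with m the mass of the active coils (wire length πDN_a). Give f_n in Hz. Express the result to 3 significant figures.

158 Hz

k = Gd⁴/(8D³N_a) = (78.6×10³)(11.3⁴)/(8·46.0³·12) = 137.15 N/mm = 1.3715e+05 N/m
Wire length L = πDN_a = π·46.0·12 = 1734.2 mm
m = ρ·(πd²/4)·L = 7850 × 100.29×10⁻⁶ m² × 1.7342 m = 1.3652 kg
f_n = ½√(k/m) = 0.5·√(1.3715e+05/1.3652) = 0.5·√(1.0046e+05) = 158.48 Hz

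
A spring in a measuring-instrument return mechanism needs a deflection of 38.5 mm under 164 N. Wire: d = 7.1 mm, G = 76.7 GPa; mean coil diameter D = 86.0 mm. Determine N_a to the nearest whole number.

9

Required rate k = F/δ = 164/38.5 = 4.2597 N/mm
N_a = Gd⁴/(8D³k) = (76.7×10³ × 7.1⁴)/(8 × 86.0³ × 4.2597)
    = 1.94908e+08 / 2.16755e+07 = 8.992 → 9 coils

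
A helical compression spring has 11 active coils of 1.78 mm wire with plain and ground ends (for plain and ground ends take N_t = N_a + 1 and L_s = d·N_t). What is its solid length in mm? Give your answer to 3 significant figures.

plain and ground ends: N_t = N_a + 1 = 11 + 1 = 12
L_s = d·N_t = 1.78 × 12 = 21.36 mm

21.4 mm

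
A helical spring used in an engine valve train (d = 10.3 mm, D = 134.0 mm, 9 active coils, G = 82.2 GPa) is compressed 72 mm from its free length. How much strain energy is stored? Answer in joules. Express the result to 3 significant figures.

k = Gd⁴/(8D³N_a) = (82.2×10³)(10.3⁴)/(8·134.0³·9) = 5.3404 N/mm
U = ½kδ² = 0.5 × 5.3404 × 72² = 13842 N·mm = 13.842 J

13.8 J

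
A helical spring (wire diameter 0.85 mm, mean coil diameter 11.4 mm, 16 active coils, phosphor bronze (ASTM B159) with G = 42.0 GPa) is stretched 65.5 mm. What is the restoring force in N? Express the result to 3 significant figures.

k = Gd⁴/(8D³N_a) = (42.0×10³)(0.85⁴)/(8·11.4³·16) = 0.11561 N/mm
F = k·δ = 0.11561 × 65.5 = 7.5725 N

7.57 N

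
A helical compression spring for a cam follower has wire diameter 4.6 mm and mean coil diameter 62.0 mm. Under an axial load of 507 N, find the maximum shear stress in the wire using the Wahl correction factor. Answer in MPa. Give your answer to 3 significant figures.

909 MPa

Spring index C = D/d = 62.0/4.6 = 13.4783
K_W = (4C−1)/(4C−4) + 0.615/C = 52.913/49.913 + 0.0456 = 1.1057
τ₀ = 8FD/(πd³) = 8·507·62.0/(π·4.6³) = 251472/305.79 = 822.37 MPa
τ_max = K·τ₀ = 1.1057 × 822.37 = 909.32 MPa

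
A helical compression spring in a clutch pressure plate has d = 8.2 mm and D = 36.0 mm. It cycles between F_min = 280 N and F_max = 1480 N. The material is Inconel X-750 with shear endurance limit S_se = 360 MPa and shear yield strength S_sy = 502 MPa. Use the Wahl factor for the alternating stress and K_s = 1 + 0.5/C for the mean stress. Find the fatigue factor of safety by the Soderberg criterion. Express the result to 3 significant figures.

1.42

C = D/d = 36.0/8.2 = 4.3902; K_W = (4C−1)/(4C−4)+0.615/C = 1.3613; K_s = 1+0.5/C = 1.1139
F_a = (F_max−F_min)/2 = 600 N; F_m = (F_max+F_min)/2 = 880 N
τ_a = K_W·8F_aD/(πd³) = 1.3613 × 99.759 = 135.8 MPa
τ_m = K_s·8F_mD/(πd³) = 1.1139 × 146.31 = 162.98 MPa
Soderberg: 1/n_f = τ_a/S_se + τ_m/S_sy = 135.8/360 + 162.98/502 = 0.37723 + 0.32465 = 0.70188
n_f = 1/0.70188 = 1.425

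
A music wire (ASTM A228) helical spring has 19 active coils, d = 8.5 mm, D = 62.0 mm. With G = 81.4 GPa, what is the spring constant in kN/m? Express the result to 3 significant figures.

11.7 kN/m

k = Gd⁴/(8D³N_a) = (81.4×10³ × 8.5⁴) / (8 × 62.0³ × 19)
  = 4.24913e+08 / 3.62259e+07 = 11.73 N/mm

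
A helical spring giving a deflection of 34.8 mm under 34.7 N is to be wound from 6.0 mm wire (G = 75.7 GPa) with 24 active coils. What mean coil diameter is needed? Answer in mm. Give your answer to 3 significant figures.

Required rate k = F/δ = 34.7/34.8 = 0.99713 N/mm
D = (Gd⁴/(8N_a·k))^(1/3) = (75.7×10³·6.0⁴/(8·24·0.99713))^(1/3)
  = (512448)^(1/3) = 80.0233 mm

80.0 mm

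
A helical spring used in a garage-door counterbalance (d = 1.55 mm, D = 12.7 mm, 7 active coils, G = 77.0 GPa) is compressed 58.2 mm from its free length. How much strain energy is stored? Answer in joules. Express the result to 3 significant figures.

6.56 J

k = Gd⁴/(8D³N_a) = (77.0×10³)(1.55⁴)/(8·12.7³·7) = 3.8745 N/mm
U = ½kδ² = 0.5 × 3.8745 × 58.2² = 6562 N·mm = 6.562 J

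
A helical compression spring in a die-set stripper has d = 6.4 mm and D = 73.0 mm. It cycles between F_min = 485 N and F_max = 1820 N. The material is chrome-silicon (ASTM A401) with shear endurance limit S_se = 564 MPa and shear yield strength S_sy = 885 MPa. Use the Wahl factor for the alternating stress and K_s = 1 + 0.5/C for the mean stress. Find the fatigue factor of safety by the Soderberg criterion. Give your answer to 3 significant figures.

0.524

C = D/d = 73.0/6.4 = 11.4062; K_W = (4C−1)/(4C−4)+0.615/C = 1.1260; K_s = 1+0.5/C = 1.0438
F_a = (F_max−F_min)/2 = 667.5 N; F_m = (F_max+F_min)/2 = 1152.5 N
τ_a = K_W·8F_aD/(πd³) = 1.1260 × 473.34 = 532.98 MPa
τ_m = K_s·8F_mD/(πd³) = 1.0438 × 817.27 = 853.09 MPa
Soderberg: 1/n_f = τ_a/S_se + τ_m/S_sy = 532.98/564 + 853.09/885 = 0.94500 + 0.96395 = 1.9089
n_f = 1/1.9089 = 0.5239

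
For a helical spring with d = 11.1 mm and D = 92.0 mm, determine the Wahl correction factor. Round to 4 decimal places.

1.1771

C = D/d = 92.0/11.1 = 8.2883
K_W = (4C−1)/(4C−4) + 0.615/C = 32.153/29.153 + 0.0742 = 1.1771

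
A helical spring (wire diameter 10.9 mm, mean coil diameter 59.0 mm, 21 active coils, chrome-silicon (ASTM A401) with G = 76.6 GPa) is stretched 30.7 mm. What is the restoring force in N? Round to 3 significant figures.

k = Gd⁴/(8D³N_a) = (76.6×10³)(10.9⁴)/(8·59.0³·21) = 31.338 N/mm
F = k·δ = 31.338 × 30.7 = 962.07 N

962 N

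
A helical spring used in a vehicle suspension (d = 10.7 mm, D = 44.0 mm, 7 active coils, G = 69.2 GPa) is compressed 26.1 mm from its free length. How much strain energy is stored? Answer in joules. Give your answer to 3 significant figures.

k = Gd⁴/(8D³N_a) = (69.2×10³)(10.7⁴)/(8·44.0³·7) = 190.15 N/mm
U = ½kδ² = 0.5 × 190.15 × 26.1² = 64766 N·mm = 64.766 J

64.8 J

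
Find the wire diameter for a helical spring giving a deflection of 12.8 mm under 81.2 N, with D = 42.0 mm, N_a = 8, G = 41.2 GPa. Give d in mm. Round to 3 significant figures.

Required rate k = F/δ = 81.2/12.8 = 6.3438 N/mm
d = (8D³N_a·k / G)^(1/4) = (8·42.0³·8·6.3438 / (41.2×10³))^0.25
  = (730.09)^0.25 = 5.1981 mm

5.20 mm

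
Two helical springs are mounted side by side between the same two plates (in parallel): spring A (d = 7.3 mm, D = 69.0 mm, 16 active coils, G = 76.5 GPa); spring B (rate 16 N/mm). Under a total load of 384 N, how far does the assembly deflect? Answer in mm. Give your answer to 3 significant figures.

k_A = Gd⁴/(8D³N_a) = (76.5×10³)(7.3⁴)/(8·69.0³·16) = 5.1665 N/mm
Parallel: k_eq = 5.1665 + 16 = 21.166 N/mm
δ = F/k_eq = 384/21.166 = 18.142 mm

18.1 mm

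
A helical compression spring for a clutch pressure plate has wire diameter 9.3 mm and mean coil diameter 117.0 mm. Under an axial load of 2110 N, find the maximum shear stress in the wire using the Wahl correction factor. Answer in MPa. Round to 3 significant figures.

870 MPa

Spring index C = D/d = 117.0/9.3 = 12.5806
K_W = (4C−1)/(4C−4) + 0.615/C = 49.323/46.323 + 0.0489 = 1.1136
τ₀ = 8FD/(πd³) = 8·2110·117.0/(π·9.3³) = 1.97496e+06/2527 = 781.56 MPa
τ_max = K·τ₀ = 1.1136 × 781.56 = 870.38 MPa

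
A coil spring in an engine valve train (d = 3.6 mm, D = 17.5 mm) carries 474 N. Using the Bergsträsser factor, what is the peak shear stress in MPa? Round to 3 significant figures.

Spring index C = D/d = 17.5/3.6 = 4.8611
K_B = (4C+2)/(4C−3) = 21.444/16.444 = 1.3041
τ₀ = 8FD/(πd³) = 8·474·17.5/(π·3.6³) = 66360/146.57 = 452.74 MPa
τ_max = K·τ₀ = 1.3041 × 452.74 = 590.4 MPa

590 MPa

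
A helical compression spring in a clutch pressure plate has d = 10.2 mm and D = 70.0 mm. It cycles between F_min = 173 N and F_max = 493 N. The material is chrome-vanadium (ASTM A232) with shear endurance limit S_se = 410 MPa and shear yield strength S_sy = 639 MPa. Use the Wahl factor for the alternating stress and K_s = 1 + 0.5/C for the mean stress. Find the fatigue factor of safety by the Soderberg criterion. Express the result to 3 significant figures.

C = D/d = 70.0/10.2 = 6.8627; K_W = (4C−1)/(4C−4)+0.615/C = 1.2175; K_s = 1+0.5/C = 1.0729
F_a = (F_max−F_min)/2 = 160 N; F_m = (F_max+F_min)/2 = 333 N
τ_a = K_W·8F_aD/(πd³) = 1.2175 × 26.876 = 32.722 MPa
τ_m = K_s·8F_mD/(πd³) = 1.0729 × 55.935 = 60.01 MPa
Soderberg: 1/n_f = τ_a/S_se + τ_m/S_sy = 32.722/410 + 60.01/639 = 0.07981 + 0.09391 = 0.17372
n_f = 1/0.17372 = 5.756

5.76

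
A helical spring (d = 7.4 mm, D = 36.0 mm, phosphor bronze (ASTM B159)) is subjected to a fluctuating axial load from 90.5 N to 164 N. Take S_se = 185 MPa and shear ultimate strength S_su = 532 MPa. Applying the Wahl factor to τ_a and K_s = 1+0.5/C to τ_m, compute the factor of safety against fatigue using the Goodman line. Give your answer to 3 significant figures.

C = D/d = 36.0/7.4 = 4.8649; K_W = (4C−1)/(4C−4)+0.615/C = 1.3205; K_s = 1+0.5/C = 1.1028
F_a = (F_max−F_min)/2 = 36.75 N; F_m = (F_max+F_min)/2 = 127.25 N
τ_a = K_W·8F_aD/(πd³) = 1.3205 × 8.3139 = 10.978 MPa
τ_m = K_s·8F_mD/(πd³) = 1.1028 × 28.788 = 31.746 MPa
Goodman: 1/n_f = τ_a/S_se + τ_m/S_su = 10.978/185 + 31.746/532 = 0.05934 + 0.05967 = 0.11902
n_f = 1/0.11902 = 8.402

8.40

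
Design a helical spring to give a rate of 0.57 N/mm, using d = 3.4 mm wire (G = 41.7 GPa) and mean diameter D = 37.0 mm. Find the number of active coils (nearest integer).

24

N_a = Gd⁴/(8D³k) = (41.7×10³ × 3.4⁴)/(8 × 37.0³ × 0.57)
    = 5.57252e+06 / 230978 = 24.13 → 24 coils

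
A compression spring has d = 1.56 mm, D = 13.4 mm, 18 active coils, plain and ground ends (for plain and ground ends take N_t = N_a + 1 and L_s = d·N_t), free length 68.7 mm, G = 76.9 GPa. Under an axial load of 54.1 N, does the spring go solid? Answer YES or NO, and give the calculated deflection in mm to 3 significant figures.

YES, δ = 41.2 mm

k = Gd⁴/(8D³N_a) = (76.9×10³)(1.56⁴)/(8·13.4³·18) = 1.3145 N/mm
N_t = 19; L_s = 1.56·19 = 29.64 mm; δ_solid = L₀ − L_s = 68.7 − 29.64 = 39.06 mm
δ = F/k = 54.1/1.3145 = 41.158 mm
δ ≥ δ_solid → spring goes solid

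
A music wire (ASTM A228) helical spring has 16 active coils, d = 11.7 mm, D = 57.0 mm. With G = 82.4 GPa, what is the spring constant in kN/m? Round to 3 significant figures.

k = Gd⁴/(8D³N_a) = (82.4×10³ × 11.7⁴) / (8 × 57.0³ × 16)
  = 1.54408e+09 / 2.37047e+07 = 65.138 N/mm

65.1 kN/m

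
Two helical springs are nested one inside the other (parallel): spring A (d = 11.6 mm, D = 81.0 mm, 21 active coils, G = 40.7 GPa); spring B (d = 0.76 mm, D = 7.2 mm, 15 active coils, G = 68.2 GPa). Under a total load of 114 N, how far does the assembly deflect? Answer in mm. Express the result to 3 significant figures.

13.0 mm

k_A = Gd⁴/(8D³N_a) = (40.7×10³)(11.6⁴)/(8·81.0³·21) = 8.254 N/mm
k_B = Gd⁴/(8D³N_a) = (68.2×10³)(0.76⁴)/(8·7.2³·15) = 0.508 N/mm
Parallel: k_eq = 8.254 + 0.508 = 8.7619 N/mm
δ = F/k_eq = 114/8.7619 = 13.011 mm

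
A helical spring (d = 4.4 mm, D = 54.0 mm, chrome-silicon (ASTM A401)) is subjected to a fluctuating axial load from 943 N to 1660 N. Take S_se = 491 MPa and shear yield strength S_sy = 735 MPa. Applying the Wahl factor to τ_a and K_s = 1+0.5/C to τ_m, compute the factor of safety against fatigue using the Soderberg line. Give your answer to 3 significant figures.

0.233

C = D/d = 54.0/4.4 = 12.2727; K_W = (4C−1)/(4C−4)+0.615/C = 1.1166; K_s = 1+0.5/C = 1.0407
F_a = (F_max−F_min)/2 = 358.5 N; F_m = (F_max+F_min)/2 = 1301.5 N
τ_a = K_W·8F_aD/(πd³) = 1.1166 × 578.72 = 646.22 MPa
τ_m = K_s·8F_mD/(πd³) = 1.0407 × 2101 = 2186.6 MPa
Soderberg: 1/n_f = τ_a/S_se + τ_m/S_sy = 646.22/491 + 2186.6/735 = 1.31613 + 2.97492 = 4.291
n_f = 1/4.291 = 0.233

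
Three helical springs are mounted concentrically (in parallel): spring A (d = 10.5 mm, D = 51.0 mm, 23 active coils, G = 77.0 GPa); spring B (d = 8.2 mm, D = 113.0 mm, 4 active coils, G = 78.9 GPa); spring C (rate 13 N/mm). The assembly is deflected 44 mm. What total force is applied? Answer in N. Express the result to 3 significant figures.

2600 N

k_A = Gd⁴/(8D³N_a) = (77.0×10³)(10.5⁴)/(8·51.0³·23) = 38.346 N/mm
k_B = Gd⁴/(8D³N_a) = (78.9×10³)(8.2⁴)/(8·113.0³·4) = 7.7259 N/mm
Parallel: k_eq = 38.346 + 7.7259 + 13 = 59.072 N/mm
F = k_eq·δ = 59.072·44 = 2599.2 N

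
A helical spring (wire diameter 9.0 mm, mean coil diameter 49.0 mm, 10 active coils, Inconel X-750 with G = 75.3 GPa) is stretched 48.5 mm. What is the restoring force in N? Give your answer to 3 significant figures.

k = Gd⁴/(8D³N_a) = (75.3×10³)(9.0⁴)/(8·49.0³·10) = 52.491 N/mm
F = k·δ = 52.491 × 48.5 = 2545.8 N

2550 N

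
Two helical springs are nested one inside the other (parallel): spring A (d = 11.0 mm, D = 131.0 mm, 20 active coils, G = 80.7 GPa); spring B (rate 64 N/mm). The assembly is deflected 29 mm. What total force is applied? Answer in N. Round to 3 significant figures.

k_A = Gd⁴/(8D³N_a) = (80.7×10³)(11.0⁴)/(8·131.0³·20) = 3.2848 N/mm
Parallel: k_eq = 3.2848 + 64 = 67.285 N/mm
F = k_eq·δ = 67.285·29 = 1951.3 N

1950 N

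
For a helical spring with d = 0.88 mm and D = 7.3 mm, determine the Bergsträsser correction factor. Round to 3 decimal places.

C = D/d = 7.3/0.88 = 8.2955
K_B = (4C+2)/(4C−3) = 35.182/30.182 = 1.1657

1.166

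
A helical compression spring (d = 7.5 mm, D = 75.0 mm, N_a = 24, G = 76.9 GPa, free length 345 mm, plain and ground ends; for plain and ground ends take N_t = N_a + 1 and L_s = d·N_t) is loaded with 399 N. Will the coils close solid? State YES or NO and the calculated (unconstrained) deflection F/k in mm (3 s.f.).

k = Gd⁴/(8D³N_a) = (76.9×10³)(7.5⁴)/(8·75.0³·24) = 3.0039 N/mm
N_t = 25; L_s = 7.5·25 = 187.5 mm; δ_solid = L₀ − L_s = 345 − 187.5 = 157.5 mm
δ = F/k = 399/3.0039 = 132.83 mm
δ < δ_solid → spring does not go solid

NO, δ = 133 mm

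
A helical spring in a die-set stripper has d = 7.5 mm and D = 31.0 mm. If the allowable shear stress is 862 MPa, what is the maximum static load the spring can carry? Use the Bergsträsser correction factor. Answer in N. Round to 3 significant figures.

3360 N

C = D/d = 31.0/7.5 = 4.1333
K_B = (4C+2)/(4C−3) = 18.533/13.533 = 1.3695
τ_max = K·8FD/(πd³) → F_max = τ_allow·πd³/(8DK)
F_max = 862·π·7.5³/(8·31.0·1.3695) = 1.1425e+06/339.63 = 3363.9 N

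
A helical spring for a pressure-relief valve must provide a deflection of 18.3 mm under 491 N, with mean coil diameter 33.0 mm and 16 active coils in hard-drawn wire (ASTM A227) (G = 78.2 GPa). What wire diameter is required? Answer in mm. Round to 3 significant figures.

Required rate k = F/δ = 491/18.3 = 26.831 N/mm
d = (8D³N_a·k / G)^(1/4) = (8·33.0³·16·26.831 / (78.2×10³))^0.25
  = (1578.2)^0.25 = 6.3029 mm

6.30 mm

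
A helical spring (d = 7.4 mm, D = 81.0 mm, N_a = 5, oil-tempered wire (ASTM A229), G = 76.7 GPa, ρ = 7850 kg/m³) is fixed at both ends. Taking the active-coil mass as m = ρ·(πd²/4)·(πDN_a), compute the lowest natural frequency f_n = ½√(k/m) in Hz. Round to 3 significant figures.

k = Gd⁴/(8D³N_a) = (76.7×10³)(7.4⁴)/(8·81.0³·5) = 10.82 N/mm = 10820 N/m
Wire length L = πDN_a = π·81.0·5 = 1272.3 mm
m = ρ·(πd²/4)·L = 7850 × 43.008×10⁻⁶ m² × 1.2723 m = 0.42956 kg
f_n = ½√(k/m) = 0.5·√(10820/0.42956) = 0.5·√(25187) = 79.352 Hz

79.4 Hz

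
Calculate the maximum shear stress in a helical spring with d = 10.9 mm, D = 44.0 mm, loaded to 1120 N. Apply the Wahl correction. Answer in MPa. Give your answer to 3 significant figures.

136 MPa

Spring index C = D/d = 44.0/10.9 = 4.0367
K_W = (4C−1)/(4C−4) + 0.615/C = 15.147/12.147 + 0.1524 = 1.3993
τ₀ = 8FD/(πd³) = 8·1120·44.0/(π·10.9³) = 394240/4068.5 = 96.902 MPa
τ_max = K·τ₀ = 1.3993 × 96.902 = 135.6 MPa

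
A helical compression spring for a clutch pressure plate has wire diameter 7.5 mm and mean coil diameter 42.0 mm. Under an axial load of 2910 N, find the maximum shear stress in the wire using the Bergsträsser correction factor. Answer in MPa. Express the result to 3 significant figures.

Spring index C = D/d = 42.0/7.5 = 5.6000
K_B = (4C+2)/(4C−3) = 24.400/19.400 = 1.2577
τ₀ = 8FD/(πd³) = 8·2910·42.0/(π·7.5³) = 977760/1325.4 = 737.73 MPa
τ_max = K·τ₀ = 1.2577 × 737.73 = 927.87 MPa

928 MPa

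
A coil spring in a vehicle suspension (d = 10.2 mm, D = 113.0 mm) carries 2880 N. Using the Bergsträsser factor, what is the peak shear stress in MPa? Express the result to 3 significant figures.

875 MPa

Spring index C = D/d = 113.0/10.2 = 11.0784
K_B = (4C+2)/(4C−3) = 46.314/41.314 = 1.1210
τ₀ = 8FD/(πd³) = 8·2880·113.0/(π·10.2³) = 2.60352e+06/3333.9 = 780.93 MPa
τ_max = K·τ₀ = 1.1210 × 780.93 = 875.44 MPa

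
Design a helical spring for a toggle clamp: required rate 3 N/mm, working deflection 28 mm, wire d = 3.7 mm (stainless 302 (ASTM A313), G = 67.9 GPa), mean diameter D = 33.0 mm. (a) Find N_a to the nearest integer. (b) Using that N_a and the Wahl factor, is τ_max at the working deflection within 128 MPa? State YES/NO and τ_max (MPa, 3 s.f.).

N_a = Gd⁴/(8D³k) = (67.9×10³)(3.7⁴)/(8·33.0³·3) = 14.75 → N_a = 15
Actual rate k = Gd⁴/(8D³·15) = 2.9509 N/mm
Working load F = kδ = 2.9509·28 = 82.625 N
C = 33.0/3.7 = 8.9189; K_W = (4C−1)/(4C−4)+0.615/C = 1.1637
τ_max = K_W·8FD/(πd³) = 1.1637·137.08 = 159.51 MPa
τ_max > 128 MPa → exceeds allowable

(a) 15 coils; (b) NO, τ_max = 160 MPa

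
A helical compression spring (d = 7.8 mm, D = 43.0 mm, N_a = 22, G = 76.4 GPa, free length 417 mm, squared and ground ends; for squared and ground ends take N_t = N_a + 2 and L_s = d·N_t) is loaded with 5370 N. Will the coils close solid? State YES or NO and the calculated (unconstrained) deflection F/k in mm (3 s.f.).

k = Gd⁴/(8D³N_a) = (76.4×10³)(7.8⁴)/(8·43.0³·22) = 20.209 N/mm
N_t = 24; L_s = 7.8·24 = 187.2 mm; δ_solid = L₀ − L_s = 417 − 187.2 = 229.8 mm
δ = F/k = 5370/20.209 = 265.72 mm
δ ≥ δ_solid → spring goes solid

YES, δ = 266 mm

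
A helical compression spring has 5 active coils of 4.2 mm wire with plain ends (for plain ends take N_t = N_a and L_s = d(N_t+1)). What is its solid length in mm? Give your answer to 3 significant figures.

25.2 mm

plain ends: N_t = N_a = 5
L_s = d·(N_t+1) = 4.2 × 6 = 25.2 mm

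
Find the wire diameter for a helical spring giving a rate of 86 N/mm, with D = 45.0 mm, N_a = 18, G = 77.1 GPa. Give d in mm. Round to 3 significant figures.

11.0 mm

d = (8D³N_a·k / G)^(1/4) = (8·45.0³·18·86 / (77.1×10³))^0.25
  = (14637)^0.25 = 10.9992 mm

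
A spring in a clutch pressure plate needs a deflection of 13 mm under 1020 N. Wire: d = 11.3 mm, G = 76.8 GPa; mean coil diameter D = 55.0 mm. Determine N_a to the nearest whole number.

Required rate k = F/δ = 1020/13 = 78.462 N/mm
N_a = Gd⁴/(8D³k) = (76.8×10³ × 11.3⁴)/(8 × 55.0³ × 78.462)
    = 1.2522e+09 / 1.04432e+08 = 11.99 → 12 coils

12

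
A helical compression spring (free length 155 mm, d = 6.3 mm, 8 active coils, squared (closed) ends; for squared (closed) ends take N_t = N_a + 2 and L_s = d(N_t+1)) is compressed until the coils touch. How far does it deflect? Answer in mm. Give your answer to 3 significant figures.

N_t = 10; L_s = 6.3·11 = 69.3 mm
δ_solid = L₀ − L_s = 155 − 69.3 = 85.7 mm

85.7 mm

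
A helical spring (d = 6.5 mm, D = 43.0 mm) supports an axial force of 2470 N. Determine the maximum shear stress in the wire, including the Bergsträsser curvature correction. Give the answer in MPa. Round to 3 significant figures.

1190 MPa

Spring index C = D/d = 43.0/6.5 = 6.6154
K_B = (4C+2)/(4C−3) = 28.462/23.462 = 1.2131
τ₀ = 8FD/(πd³) = 8·2470·43.0/(π·6.5³) = 849680/862.76 = 984.84 MPa
τ_max = K·τ₀ = 1.2131 × 984.84 = 1194.7 MPa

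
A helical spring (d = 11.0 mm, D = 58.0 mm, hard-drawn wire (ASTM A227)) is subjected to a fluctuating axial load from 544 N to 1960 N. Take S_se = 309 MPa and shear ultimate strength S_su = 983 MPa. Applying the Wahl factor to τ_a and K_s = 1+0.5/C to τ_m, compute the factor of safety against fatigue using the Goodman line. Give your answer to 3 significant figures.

C = D/d = 58.0/11.0 = 5.2727; K_W = (4C−1)/(4C−4)+0.615/C = 1.2922; K_s = 1+0.5/C = 1.0948
F_a = (F_max−F_min)/2 = 708 N; F_m = (F_max+F_min)/2 = 1252 N
τ_a = K_W·8F_aD/(πd³) = 1.2922 × 78.564 = 101.52 MPa
τ_m = K_s·8F_mD/(πd³) = 1.0948 × 138.93 = 152.1 MPa
Goodman: 1/n_f = τ_a/S_se + τ_m/S_su = 101.52/309 + 152.1/983 = 0.32854 + 0.15473 = 0.48327
n_f = 1/0.48327 = 2.069

2.07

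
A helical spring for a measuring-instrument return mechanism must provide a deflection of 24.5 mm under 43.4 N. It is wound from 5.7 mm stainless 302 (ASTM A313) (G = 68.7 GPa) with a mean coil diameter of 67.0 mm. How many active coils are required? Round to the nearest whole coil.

17

Required rate k = F/δ = 43.4/24.5 = 1.7714 N/mm
N_a = Gd⁴/(8D³k) = (68.7×10³ × 5.7⁴)/(8 × 67.0³ × 1.7714)
    = 7.25197e+07 / 4.26224e+06 = 17.01 → 17 coils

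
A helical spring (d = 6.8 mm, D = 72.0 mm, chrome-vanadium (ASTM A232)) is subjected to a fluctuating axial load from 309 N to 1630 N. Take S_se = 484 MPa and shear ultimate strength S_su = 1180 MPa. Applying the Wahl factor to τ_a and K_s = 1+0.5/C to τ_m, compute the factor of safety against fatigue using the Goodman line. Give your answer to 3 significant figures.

0.711

C = D/d = 72.0/6.8 = 10.5882; K_W = (4C−1)/(4C−4)+0.615/C = 1.1363; K_s = 1+0.5/C = 1.0472
F_a = (F_max−F_min)/2 = 660.5 N; F_m = (F_max+F_min)/2 = 969.5 N
τ_a = K_W·8F_aD/(πd³) = 1.1363 × 385.14 = 437.64 MPa
τ_m = K_s·8F_mD/(πd³) = 1.0472 × 565.32 = 592.01 MPa
Goodman: 1/n_f = τ_a/S_se + τ_m/S_su = 437.64/484 + 592.01/1180 = 0.90421 + 0.50171 = 1.4059
n_f = 1/1.4059 = 0.7113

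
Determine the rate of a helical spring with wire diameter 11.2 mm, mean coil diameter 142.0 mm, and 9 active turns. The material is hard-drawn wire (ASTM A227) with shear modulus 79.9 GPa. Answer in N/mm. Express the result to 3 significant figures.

k = Gd⁴/(8D³N_a) = (79.9×10³ × 11.2⁴) / (8 × 142.0³ × 9)
  = 1.25724e+09 / 2.06157e+08 = 6.0985 N/mm

6.10 N/mm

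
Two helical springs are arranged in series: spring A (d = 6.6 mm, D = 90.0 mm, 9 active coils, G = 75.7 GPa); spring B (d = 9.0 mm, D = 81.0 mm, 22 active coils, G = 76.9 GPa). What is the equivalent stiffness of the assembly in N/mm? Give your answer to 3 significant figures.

k_A = Gd⁴/(8D³N_a) = (75.7×10³)(6.6⁴)/(8·90.0³·9) = 2.7366 N/mm
k_B = Gd⁴/(8D³N_a) = (76.9×10³)(9.0⁴)/(8·81.0³·22) = 5.3942 N/mm
Series: 1/k_eq = 1/2.7366 + 1/5.3942 = 0.5508; k_eq = 1.8155 N/mm

1.82 N/mm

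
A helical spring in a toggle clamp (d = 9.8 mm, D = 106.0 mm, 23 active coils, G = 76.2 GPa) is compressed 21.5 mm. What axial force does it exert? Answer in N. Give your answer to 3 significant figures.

69.0 N

k = Gd⁴/(8D³N_a) = (76.2×10³)(9.8⁴)/(8·106.0³·23) = 3.2072 N/mm
F = k·δ = 3.2072 × 21.5 = 68.954 N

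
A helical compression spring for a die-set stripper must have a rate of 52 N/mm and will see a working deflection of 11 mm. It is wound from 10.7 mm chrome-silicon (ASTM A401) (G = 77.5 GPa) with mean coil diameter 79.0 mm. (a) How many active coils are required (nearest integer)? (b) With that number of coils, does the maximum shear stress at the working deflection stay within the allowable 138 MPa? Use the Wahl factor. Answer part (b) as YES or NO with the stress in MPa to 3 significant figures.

(a) 5 coils; (b) YES, τ_max = 112 MPa

N_a = Gd⁴/(8D³k) = (77.5×10³)(10.7⁴)/(8·79.0³·52) = 4.953 → N_a = 5
Actual rate k = Gd⁴/(8D³·5) = 51.51 N/mm
Working load F = kδ = 51.51·11 = 566.62 N
C = 79.0/10.7 = 7.3832; K_W = (4C−1)/(4C−4)+0.615/C = 1.2008
τ_max = K_W·8FD/(πd³) = 1.2008·93.047 = 111.73 MPa
τ_max ≤ 138 MPa → acceptable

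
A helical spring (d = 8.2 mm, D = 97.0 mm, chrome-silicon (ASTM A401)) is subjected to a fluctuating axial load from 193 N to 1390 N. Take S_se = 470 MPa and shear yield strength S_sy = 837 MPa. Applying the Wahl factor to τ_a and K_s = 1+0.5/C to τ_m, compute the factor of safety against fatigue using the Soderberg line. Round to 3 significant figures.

0.925

C = D/d = 97.0/8.2 = 11.8293; K_W = (4C−1)/(4C−4)+0.615/C = 1.1212; K_s = 1+0.5/C = 1.0423
F_a = (F_max−F_min)/2 = 598.5 N; F_m = (F_max+F_min)/2 = 791.5 N
τ_a = K_W·8F_aD/(πd³) = 1.1212 × 268.12 = 300.63 MPa
τ_m = K_s·8F_mD/(πd³) = 1.0423 × 354.59 = 369.57 MPa
Soderberg: 1/n_f = τ_a/S_se + τ_m/S_sy = 300.63/470 + 369.57/837 = 0.63964 + 0.44155 = 1.0812
n_f = 1/1.0812 = 0.9249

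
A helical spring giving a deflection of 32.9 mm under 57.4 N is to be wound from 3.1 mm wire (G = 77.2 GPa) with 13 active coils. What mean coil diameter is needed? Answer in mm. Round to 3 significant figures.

Required rate k = F/δ = 57.4/32.9 = 1.7447 N/mm
D = (Gd⁴/(8N_a·k))^(1/3) = (77.2×10³·3.1⁴/(8·13·1.7447))^(1/3)
  = (39293)^(1/3) = 33.9968 mm

34.0 mm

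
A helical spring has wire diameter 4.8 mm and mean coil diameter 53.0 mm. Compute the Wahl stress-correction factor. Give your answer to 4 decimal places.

C = D/d = 53.0/4.8 = 11.0417
K_W = (4C−1)/(4C−4) + 0.615/C = 43.167/40.167 + 0.0557 = 1.1304

1.1304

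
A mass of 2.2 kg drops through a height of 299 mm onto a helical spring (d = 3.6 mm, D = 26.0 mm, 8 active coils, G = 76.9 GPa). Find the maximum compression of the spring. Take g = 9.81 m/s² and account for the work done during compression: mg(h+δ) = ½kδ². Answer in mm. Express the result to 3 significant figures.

35.5 mm

k = Gd⁴/(8D³N_a) = (76.9×10³)(3.6⁴)/(8·26.0³·8) = 11.482 N/mm
W = mg = 2.2 × 9.81 = 21.582 N
½kδ² − Wδ − Wh = 0 → δ = (W + √(W² + 2kWh))/k
δ = (21.582 + √(465.78 + 148194))/11.482 = (21.582 + 385.56)/11.482 = 35.458 mm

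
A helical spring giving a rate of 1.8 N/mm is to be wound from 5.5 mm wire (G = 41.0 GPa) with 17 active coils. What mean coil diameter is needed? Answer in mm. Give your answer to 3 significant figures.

53.5 mm

D = (Gd⁴/(8N_a·k))^(1/3) = (41.0×10³·5.5⁴/(8·17·1.8))^(1/3)
  = (153258)^(1/3) = 53.5149 mm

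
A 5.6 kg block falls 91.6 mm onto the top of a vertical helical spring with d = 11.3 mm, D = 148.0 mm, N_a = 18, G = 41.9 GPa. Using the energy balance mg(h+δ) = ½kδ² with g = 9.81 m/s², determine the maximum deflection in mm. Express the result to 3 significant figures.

k = Gd⁴/(8D³N_a) = (41.9×10³)(11.3⁴)/(8·148.0³·18) = 1.4635 N/mm
W = mg = 5.6 × 9.81 = 54.936 N
½kδ² − Wδ − Wh = 0 → δ = (W + √(W² + 2kWh))/k
δ = (54.936 + √(3018 + 14728.6))/1.4635 = (54.936 + 133.22)/1.4635 = 128.57 mm

129 mm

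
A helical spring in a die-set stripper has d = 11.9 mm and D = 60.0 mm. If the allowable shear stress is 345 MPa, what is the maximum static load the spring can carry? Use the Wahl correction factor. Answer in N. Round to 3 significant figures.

C = D/d = 60.0/11.9 = 5.0420
K_W = (4C−1)/(4C−4) + 0.615/C = 19.168/16.168 + 0.1220 = 1.3075
τ_max = K·8FD/(πd³) → F_max = τ_allow·πd³/(8DK)
F_max = 345·π·11.9³/(8·60.0·1.3075) = 1.8265e+06/627.61 = 2910.2 N

2910 N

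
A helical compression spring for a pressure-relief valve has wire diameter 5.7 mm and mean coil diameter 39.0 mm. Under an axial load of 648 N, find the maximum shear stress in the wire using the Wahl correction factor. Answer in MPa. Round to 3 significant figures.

Spring index C = D/d = 39.0/5.7 = 6.8421
K_W = (4C−1)/(4C−4) + 0.615/C = 26.368/23.368 + 0.0899 = 1.2183
τ₀ = 8FD/(πd³) = 8·648·39.0/(π·5.7³) = 202176/581.8 = 347.5 MPa
τ_max = K·τ₀ = 1.2183 × 347.5 = 423.35 MPa

423 MPa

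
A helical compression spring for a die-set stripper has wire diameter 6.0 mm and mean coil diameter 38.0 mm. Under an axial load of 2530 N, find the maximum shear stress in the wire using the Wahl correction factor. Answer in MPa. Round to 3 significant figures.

Spring index C = D/d = 38.0/6.0 = 6.3333
K_W = (4C−1)/(4C−4) + 0.615/C = 24.333/21.333 + 0.0971 = 1.2377
τ₀ = 8FD/(πd³) = 8·2530·38.0/(π·6.0³) = 769120/678.58 = 1133.4 MPa
τ_max = K·τ₀ = 1.2377 × 1133.4 = 1402.9 MPa

1400 MPa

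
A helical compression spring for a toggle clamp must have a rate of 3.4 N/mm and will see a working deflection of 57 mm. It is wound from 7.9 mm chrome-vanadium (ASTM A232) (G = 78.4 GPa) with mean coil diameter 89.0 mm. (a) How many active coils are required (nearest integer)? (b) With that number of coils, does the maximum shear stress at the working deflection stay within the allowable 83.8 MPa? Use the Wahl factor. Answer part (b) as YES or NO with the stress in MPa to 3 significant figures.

(a) 16 coils; (b) NO, τ_max = 100 MPa

N_a = Gd⁴/(8D³k) = (78.4×10³)(7.9⁴)/(8·89.0³·3.4) = 15.93 → N_a = 16
Actual rate k = Gd⁴/(8D³·16) = 3.3841 N/mm
Working load F = kδ = 3.3841·57 = 192.89 N
C = 89.0/7.9 = 11.2658; K_W = (4C−1)/(4C−4)+0.615/C = 1.1276
τ_max = K_W·8FD/(πd³) = 1.1276·88.668 = 99.987 MPa
τ_max > 83.8 MPa → exceeds allowable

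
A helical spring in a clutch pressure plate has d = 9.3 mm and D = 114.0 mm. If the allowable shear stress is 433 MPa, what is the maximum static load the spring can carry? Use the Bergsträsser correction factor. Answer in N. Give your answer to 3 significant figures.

C = D/d = 114.0/9.3 = 12.2581
K_B = (4C+2)/(4C−3) = 51.032/46.032 = 1.1086
τ_max = K·8FD/(πd³) → F_max = τ_allow·πd³/(8DK)
F_max = 433·π·9.3³/(8·114.0·1.1086) = 1.0942e+06/1011.1 = 1082.2 N

1080 N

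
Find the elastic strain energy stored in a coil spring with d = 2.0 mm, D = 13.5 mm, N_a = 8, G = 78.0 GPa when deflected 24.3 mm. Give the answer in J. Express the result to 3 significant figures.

2.34 J

k = Gd⁴/(8D³N_a) = (78.0×10³)(2.0⁴)/(8·13.5³·8) = 7.9256 N/mm
U = ½kδ² = 0.5 × 7.9256 × 24.3² = 2340 N·mm = 2.34 J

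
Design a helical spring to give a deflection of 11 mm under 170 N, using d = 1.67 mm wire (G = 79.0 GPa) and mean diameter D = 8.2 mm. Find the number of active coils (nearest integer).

Required rate k = F/δ = 170/11 = 15.455 N/mm
N_a = Gd⁴/(8D³k) = (79.0×10³ × 1.67⁴)/(8 × 8.2³ × 15.455)
    = 614459 / 68169.1 = 9.014 → 9 coils

9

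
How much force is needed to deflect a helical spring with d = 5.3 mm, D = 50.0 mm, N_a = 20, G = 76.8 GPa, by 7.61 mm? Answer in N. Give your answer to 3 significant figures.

23.1 N

k = Gd⁴/(8D³N_a) = (76.8×10³)(5.3⁴)/(8·50.0³·20) = 3.0299 N/mm
F = k·δ = 3.0299 × 7.61 = 23.058 N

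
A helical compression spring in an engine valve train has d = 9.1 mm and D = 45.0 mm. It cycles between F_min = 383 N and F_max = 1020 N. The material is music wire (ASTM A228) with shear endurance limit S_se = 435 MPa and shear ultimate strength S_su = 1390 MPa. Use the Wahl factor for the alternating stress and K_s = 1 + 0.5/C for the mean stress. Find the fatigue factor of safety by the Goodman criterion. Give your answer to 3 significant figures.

C = D/d = 45.0/9.1 = 4.9451; K_W = (4C−1)/(4C−4)+0.615/C = 1.3145; K_s = 1+0.5/C = 1.1011
F_a = (F_max−F_min)/2 = 318.5 N; F_m = (F_max+F_min)/2 = 701.5 N
τ_a = K_W·8F_aD/(πd³) = 1.3145 × 48.433 = 63.664 MPa
τ_m = K_s·8F_mD/(πd³) = 1.1011 × 106.67 = 117.46 MPa
Goodman: 1/n_f = τ_a/S_se + τ_m/S_su = 63.664/435 + 117.46/1390 = 0.14635 + 0.08450 = 0.23086
n_f = 1/0.23086 = 4.332

4.33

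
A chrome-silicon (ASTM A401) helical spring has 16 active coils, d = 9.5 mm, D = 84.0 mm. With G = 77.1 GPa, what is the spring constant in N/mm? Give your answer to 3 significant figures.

k = Gd⁴/(8D³N_a) = (77.1×10³ × 9.5⁴) / (8 × 84.0³ × 16)
  = 6.27984e+08 / 7.58661e+07 = 8.2775 N/mm

8.28 N/mm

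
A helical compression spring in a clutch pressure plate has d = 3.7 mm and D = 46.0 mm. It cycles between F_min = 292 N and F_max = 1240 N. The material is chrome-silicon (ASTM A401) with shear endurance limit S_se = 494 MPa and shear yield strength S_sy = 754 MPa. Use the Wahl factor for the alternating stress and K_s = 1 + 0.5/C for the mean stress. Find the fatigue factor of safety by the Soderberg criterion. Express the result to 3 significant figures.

C = D/d = 46.0/3.7 = 12.4324; K_W = (4C−1)/(4C−4)+0.615/C = 1.1151; K_s = 1+0.5/C = 1.0402
F_a = (F_max−F_min)/2 = 474 N; F_m = (F_max+F_min)/2 = 766 N
τ_a = K_W·8F_aD/(πd³) = 1.1151 × 1096.2 = 1222.3 MPa
τ_m = K_s·8F_mD/(πd³) = 1.0402 × 1771.4 = 1842.7 MPa
Soderberg: 1/n_f = τ_a/S_se + τ_m/S_sy = 1222.3/494 + 1842.7/754 = 2.47427 + 2.44385 = 4.9181
n_f = 1/4.9181 = 0.2033

0.203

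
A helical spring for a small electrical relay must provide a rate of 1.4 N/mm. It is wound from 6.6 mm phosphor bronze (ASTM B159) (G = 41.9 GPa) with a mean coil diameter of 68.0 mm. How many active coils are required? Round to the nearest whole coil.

23

N_a = Gd⁴/(8D³k) = (41.9×10³ × 6.6⁴)/(8 × 68.0³ × 1.4)
    = 7.95041e+07 / 3.52164e+06 = 22.58 → 23 coils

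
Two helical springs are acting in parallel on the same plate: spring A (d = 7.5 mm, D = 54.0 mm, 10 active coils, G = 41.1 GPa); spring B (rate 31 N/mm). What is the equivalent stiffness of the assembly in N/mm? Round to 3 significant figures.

k_A = Gd⁴/(8D³N_a) = (41.1×10³)(7.5⁴)/(8·54.0³·10) = 10.323 N/mm
Parallel: k_eq = 10.323 + 31 = 41.323 N/mm

41.3 N/mm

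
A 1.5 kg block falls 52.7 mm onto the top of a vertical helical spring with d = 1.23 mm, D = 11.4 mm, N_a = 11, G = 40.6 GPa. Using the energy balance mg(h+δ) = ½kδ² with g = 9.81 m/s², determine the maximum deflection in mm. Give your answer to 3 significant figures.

k = Gd⁴/(8D³N_a) = (40.6×10³)(1.23⁴)/(8·11.4³·11) = 0.71277 N/mm
W = mg = 1.5 × 9.81 = 14.715 N
½kδ² − Wδ − Wh = 0 → δ = (W + √(W² + 2kWh))/k
δ = (14.715 + √(216.53 + 1105.48))/0.71277 = (14.715 + 36.359)/0.71277 = 71.656 mm

71.7 mm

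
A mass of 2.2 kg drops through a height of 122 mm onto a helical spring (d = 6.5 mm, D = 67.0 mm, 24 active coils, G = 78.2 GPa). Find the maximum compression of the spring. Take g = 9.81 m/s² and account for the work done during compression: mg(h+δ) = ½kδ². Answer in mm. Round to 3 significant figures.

k = Gd⁴/(8D³N_a) = (78.2×10³)(6.5⁴)/(8·67.0³·24) = 2.4173 N/mm
W = mg = 2.2 × 9.81 = 21.582 N
½kδ² − Wδ − Wh = 0 → δ = (W + √(W² + 2kWh))/k
δ = (21.582 + √(465.78 + 12729.6))/2.4173 = (21.582 + 114.87)/2.4173 = 56.448 mm

56.4 mm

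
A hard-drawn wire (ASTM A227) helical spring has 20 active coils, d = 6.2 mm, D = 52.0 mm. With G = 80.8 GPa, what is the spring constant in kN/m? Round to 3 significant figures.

5.31 kN/m

k = Gd⁴/(8D³N_a) = (80.8×10³ × 6.2⁴) / (8 × 52.0³ × 20)
  = 1.19393e+08 / 2.24973e+07 = 5.307 N/mm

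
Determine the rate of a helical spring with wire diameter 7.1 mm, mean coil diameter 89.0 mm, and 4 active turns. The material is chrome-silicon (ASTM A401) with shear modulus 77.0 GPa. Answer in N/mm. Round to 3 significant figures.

8.67 N/mm

k = Gd⁴/(8D³N_a) = (77.0×10³ × 7.1⁴) / (8 × 89.0³ × 4)
  = 1.9567e+08 / 2.2559e+07 = 8.6737 N/mm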